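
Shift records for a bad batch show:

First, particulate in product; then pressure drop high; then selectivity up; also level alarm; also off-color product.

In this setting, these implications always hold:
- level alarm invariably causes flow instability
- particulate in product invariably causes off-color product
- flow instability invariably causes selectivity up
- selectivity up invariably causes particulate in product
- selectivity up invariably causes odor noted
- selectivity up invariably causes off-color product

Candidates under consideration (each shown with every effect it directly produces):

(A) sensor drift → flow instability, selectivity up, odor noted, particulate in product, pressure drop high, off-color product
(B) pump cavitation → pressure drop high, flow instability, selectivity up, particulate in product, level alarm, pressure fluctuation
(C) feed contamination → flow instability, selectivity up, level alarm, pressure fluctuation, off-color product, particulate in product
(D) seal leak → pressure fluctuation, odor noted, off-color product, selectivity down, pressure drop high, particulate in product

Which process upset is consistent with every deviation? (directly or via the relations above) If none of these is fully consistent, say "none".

Checking each candidate against the observations:
(A) sensor drift — particulate in product yes; pressure drop high yes; selectivity up yes; level alarm NO; off-color product yes
(B) pump cavitation — particulate in product yes; pressure drop high yes; selectivity up yes; level alarm yes; off-color product yes (through particulate in product → off-color product)
(C) feed contamination — does not account for pressure drop high
(D) seal leak — particulate in product yes; pressure drop high yes; selectivity up NO; level alarm NO; off-color product yes
(B) is the only candidate with no mismatches.

B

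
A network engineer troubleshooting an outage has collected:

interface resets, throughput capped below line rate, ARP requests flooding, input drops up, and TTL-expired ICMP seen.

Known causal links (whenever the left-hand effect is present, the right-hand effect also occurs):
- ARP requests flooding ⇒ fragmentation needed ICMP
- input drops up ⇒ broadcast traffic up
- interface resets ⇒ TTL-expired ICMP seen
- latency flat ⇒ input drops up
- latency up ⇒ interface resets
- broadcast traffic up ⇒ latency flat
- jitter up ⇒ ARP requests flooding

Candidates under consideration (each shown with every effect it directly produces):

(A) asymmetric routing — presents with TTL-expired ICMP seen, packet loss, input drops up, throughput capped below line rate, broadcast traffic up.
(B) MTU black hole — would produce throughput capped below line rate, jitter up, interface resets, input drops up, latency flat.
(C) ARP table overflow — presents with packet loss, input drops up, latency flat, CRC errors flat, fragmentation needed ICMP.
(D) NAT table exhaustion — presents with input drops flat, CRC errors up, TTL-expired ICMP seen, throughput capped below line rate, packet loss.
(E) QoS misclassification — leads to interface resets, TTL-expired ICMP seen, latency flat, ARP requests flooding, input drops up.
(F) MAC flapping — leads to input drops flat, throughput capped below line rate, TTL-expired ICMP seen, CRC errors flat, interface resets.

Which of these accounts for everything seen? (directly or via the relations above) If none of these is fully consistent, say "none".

B

For each candidate, compare predicted effects to what was observed:
(A) asymmetric routing — interface resets -; throughput capped below line rate +; ARP requests flooding -; input drops up +; TTL-expired ICMP seen +
(B) MTU black hole — accounts for every observation (ARP requests flooding through jitter up → ARP requests flooding)
(C) ARP table overflow — does not account for interface resets, throughput capped below line rate, ARP requests flooding, TTL-expired ICMP seen
(D) NAT table exhaustion — fails on interface resets, ARP requests flooding, input drops up (predicts input drops flat, not input drops up)
(E) QoS misclassification — interface resets +; throughput capped below line rate -; ARP requests flooding +; input drops up +; TTL-expired ICMP seen +
(F) MAC flapping — interface resets +; throughput capped below line rate +; ARP requests flooding -; input drops up -; TTL-expired ICMP seen +
Only (B) is consistent with every observation.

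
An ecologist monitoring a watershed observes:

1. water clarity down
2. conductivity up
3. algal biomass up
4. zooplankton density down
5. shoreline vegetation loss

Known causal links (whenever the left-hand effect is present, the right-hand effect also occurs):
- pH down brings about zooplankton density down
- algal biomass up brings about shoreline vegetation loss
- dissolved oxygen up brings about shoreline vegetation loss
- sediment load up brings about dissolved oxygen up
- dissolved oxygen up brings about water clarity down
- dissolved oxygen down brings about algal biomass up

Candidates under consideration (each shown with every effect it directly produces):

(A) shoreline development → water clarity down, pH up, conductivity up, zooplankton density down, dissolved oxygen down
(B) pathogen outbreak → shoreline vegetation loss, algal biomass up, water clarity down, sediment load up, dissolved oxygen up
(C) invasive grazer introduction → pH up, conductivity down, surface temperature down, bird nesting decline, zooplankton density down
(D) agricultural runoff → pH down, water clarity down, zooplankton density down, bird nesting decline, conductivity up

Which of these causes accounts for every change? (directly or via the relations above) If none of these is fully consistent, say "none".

Testing each hypothesis:
(A) shoreline development — accounts for every observation (algal biomass up by dissolved oxygen down → algal biomass up)
(B) pathogen outbreak — water clarity down yes; conductivity up NO; algal biomass up yes; zooplankton density down NO; shoreline vegetation loss yes
(C) invasive grazer introduction — water clarity down NO; conductivity up NO; algal biomass up NO; zooplankton density down yes; shoreline vegetation loss NO
(D) agricultural runoff — does not account for algal biomass up, shoreline vegetation loss
(A) alone accounts for all the evidence.

A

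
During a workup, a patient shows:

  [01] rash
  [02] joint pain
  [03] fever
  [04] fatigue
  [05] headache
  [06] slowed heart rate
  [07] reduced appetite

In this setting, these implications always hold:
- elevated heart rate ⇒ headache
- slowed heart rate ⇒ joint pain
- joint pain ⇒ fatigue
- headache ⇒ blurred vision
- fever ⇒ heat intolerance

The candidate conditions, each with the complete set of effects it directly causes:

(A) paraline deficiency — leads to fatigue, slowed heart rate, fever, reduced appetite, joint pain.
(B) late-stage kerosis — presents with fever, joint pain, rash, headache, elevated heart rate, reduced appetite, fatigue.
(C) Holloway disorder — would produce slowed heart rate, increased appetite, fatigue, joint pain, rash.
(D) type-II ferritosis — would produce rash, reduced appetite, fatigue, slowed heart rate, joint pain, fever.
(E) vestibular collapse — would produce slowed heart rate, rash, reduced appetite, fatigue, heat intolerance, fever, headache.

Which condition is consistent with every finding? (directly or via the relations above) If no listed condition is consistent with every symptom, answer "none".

Per-candidate check:
(A) paraline deficiency — rash -; joint pain +; fever +; fatigue +; headache -; slowed heart rate +; reduced appetite +
(B) late-stage kerosis — fails on slowed heart rate (predicts elevated heart rate, not slowed heart rate)
(C) Holloway disorder — rash +; joint pain +; fever -; fatigue +; headache -; slowed heart rate +; reduced appetite -
(D) type-II ferritosis — rash +; joint pain +; fever +; fatigue +; headache -; slowed heart rate +; reduced appetite +
(E) vestibular collapse — accounts for every observation (joint pain via slowed heart rate → joint pain)
Only (E) is consistent with every observation.

E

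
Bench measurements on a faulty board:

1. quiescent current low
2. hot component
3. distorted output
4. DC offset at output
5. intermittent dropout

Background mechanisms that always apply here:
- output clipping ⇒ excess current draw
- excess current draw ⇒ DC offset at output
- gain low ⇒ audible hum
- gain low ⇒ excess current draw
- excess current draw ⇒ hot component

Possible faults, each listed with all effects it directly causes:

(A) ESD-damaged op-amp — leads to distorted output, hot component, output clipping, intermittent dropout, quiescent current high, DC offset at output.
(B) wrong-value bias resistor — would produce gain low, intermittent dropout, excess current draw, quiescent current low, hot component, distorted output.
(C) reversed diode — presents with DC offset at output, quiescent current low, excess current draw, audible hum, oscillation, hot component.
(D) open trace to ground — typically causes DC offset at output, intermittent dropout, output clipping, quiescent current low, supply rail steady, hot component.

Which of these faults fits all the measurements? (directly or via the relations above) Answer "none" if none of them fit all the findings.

B

Per-candidate check:
(A) ESD-damaged op-amp — fails on quiescent current low (predicts quiescent current high, not quiescent current low)
(B) wrong-value bias resistor — quiescent current low ✓; hot component ✓; distorted output ✓; DC offset at output ✓ (via excess current draw → DC offset at output); intermittent dropout ✓
(C) reversed diode — does not account for distorted output, intermittent dropout
(D) open trace to ground — quiescent current low ✓; hot component ✓; distorted output ✗; DC offset at output ✓; intermittent dropout ✓
(B) is the only candidate with no mismatches.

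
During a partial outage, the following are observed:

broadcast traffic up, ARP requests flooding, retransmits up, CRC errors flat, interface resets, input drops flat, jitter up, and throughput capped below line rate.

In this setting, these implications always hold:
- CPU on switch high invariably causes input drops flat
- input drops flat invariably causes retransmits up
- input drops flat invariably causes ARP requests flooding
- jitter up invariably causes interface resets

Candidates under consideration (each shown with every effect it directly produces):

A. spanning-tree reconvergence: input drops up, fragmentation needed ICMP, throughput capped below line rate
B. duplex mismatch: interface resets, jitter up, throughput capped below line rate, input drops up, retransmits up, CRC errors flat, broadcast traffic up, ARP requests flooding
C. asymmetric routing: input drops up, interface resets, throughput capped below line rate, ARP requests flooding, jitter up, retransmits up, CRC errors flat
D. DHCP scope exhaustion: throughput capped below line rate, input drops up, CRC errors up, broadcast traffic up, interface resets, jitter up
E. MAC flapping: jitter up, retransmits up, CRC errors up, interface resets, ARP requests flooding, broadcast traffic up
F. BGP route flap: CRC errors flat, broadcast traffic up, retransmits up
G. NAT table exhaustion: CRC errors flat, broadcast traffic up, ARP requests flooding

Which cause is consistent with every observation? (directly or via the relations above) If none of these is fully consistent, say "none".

none

Per-candidate check:
(A) spanning-tree reconvergence — fails on broadcast traffic up, ARP requests flooding, retransmits up, CRC errors flat, interface resets, input drops flat, jitter up (predicts input drops up, not input drops flat)
(B) duplex mismatch — broadcast traffic up yes; ARP requests flooding yes; retransmits up yes; CRC errors flat yes; interface resets yes; input drops flat NO; jitter up yes; throughput capped below line rate yes
(C) asymmetric routing — fails on broadcast traffic up, input drops flat (predicts input drops up, not input drops flat)
(D) DHCP scope exhaustion — fails on ARP requests flooding, retransmits up, CRC errors flat, input drops flat (predicts CRC errors up, not CRC errors flat; predicts input drops up, not input drops flat)
(E) MAC flapping — fails on CRC errors flat, input drops flat, throughput capped below line rate (predicts CRC errors up, not CRC errors flat)
(F) BGP route flap — broadcast traffic up yes; ARP requests flooding NO; retransmits up yes; CRC errors flat yes; interface resets NO; input drops flat NO; jitter up NO; throughput capped below line rate NO
(G) NAT table exhaustion — broadcast traffic up yes; ARP requests flooding yes; retransmits up NO; CRC errors flat yes; interface resets NO; input drops flat NO; jitter up NO; throughput capped below line rate NO
None of the listed candidates fits everything.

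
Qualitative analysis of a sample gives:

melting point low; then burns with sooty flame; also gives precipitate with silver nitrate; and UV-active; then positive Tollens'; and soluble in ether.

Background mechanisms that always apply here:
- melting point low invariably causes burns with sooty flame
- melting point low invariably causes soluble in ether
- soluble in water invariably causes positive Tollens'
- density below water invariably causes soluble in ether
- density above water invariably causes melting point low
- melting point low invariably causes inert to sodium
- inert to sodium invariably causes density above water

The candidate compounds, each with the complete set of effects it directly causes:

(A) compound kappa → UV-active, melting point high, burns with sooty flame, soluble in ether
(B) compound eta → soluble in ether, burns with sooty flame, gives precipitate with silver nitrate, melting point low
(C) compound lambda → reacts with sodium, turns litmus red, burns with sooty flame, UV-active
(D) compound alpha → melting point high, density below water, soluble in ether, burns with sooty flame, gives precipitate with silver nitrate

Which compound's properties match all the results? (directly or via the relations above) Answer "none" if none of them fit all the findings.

Per-candidate check:
(A) compound kappa — fails on melting point low, gives precipitate with silver nitrate, positive Tollens' (predicts melting point high, not melting point low)
(B) compound eta — does not account for UV-active, positive Tollens'
(C) compound lambda — melting point low ✗; burns with sooty flame ✓; gives precipitate with silver nitrate ✗; UV-active ✓; positive Tollens' ✗; soluble in ether ✗
(D) compound alpha — fails on melting point low, UV-active, positive Tollens' (predicts melting point high, not melting point low)
Every candidate fails on at least one observation.

none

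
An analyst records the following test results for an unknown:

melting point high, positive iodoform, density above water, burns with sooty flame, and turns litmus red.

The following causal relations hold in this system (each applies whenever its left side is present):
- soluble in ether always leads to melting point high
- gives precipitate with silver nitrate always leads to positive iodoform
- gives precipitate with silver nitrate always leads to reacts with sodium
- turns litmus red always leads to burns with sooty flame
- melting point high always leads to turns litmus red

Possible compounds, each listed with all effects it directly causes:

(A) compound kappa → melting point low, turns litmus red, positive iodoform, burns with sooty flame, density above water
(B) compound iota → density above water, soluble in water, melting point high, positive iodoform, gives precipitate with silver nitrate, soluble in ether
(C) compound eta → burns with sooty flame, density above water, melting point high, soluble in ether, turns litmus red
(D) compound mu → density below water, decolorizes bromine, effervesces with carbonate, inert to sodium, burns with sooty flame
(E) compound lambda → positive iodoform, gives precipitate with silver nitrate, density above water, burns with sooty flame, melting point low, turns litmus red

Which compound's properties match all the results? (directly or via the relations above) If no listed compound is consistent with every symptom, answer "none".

Testing each hypothesis:
(A) compound kappa — fails on melting point high (predicts melting point low, not melting point high)
(B) compound iota — accounts for every observation (burns with sooty flame by melting point high → turns litmus red → burns with sooty flame)
(C) compound eta — does not account for positive iodoform
(D) compound mu — fails on melting point high, positive iodoform, density above water, turns litmus red (predicts density below water, not density above water)
(E) compound lambda — melting point high -; positive iodoform +; density above water +; burns with sooty flame +; turns litmus red +
(B) alone accounts for all the evidence.

B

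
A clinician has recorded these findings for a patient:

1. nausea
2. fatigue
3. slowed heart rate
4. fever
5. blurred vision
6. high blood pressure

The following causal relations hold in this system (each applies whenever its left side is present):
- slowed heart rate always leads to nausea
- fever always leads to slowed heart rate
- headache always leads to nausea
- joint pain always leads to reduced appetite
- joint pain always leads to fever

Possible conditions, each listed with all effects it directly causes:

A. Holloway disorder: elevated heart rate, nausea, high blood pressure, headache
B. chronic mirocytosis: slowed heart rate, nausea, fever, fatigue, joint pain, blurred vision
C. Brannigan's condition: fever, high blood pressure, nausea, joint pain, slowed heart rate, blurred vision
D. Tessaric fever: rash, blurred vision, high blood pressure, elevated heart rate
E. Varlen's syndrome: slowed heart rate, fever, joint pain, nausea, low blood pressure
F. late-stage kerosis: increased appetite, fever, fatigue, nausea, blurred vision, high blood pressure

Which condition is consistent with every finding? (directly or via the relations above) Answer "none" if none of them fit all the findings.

F

Per-candidate check:
(A) Holloway disorder — nausea ✓; fatigue ✗; slowed heart rate ✗; fever ✗; blurred vision ✗; high blood pressure ✓
(B) chronic mirocytosis — does not account for high blood pressure
(C) Brannigan's condition — nausea ✓; fatigue ✗; slowed heart rate ✓; fever ✓; blurred vision ✓; high blood pressure ✓
(D) Tessaric fever — fails on nausea, fatigue, slowed heart rate, fever (predicts elevated heart rate, not slowed heart rate)
(E) Varlen's syndrome — fails on fatigue, blurred vision, high blood pressure (predicts low blood pressure, not high blood pressure)
(F) late-stage kerosis — accounts for every observation (slowed heart rate via fever → slowed heart rate)
(F) alone accounts for all the evidence.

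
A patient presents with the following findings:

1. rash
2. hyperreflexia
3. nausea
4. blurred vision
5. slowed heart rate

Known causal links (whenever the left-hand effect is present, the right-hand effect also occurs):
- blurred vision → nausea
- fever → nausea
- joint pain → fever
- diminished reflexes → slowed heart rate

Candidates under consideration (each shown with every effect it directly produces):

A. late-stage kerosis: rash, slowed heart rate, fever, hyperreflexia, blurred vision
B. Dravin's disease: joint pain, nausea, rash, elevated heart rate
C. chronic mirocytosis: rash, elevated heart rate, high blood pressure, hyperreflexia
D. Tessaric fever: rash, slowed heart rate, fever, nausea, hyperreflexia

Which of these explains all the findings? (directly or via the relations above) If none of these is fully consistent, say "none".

A

Testing each hypothesis:
(A) late-stage kerosis — accounts for every observation (nausea via fever → nausea)
(B) Dravin's disease — fails on hyperreflexia, blurred vision, slowed heart rate (predicts elevated heart rate, not slowed heart rate)
(C) chronic mirocytosis — fails on nausea, blurred vision, slowed heart rate (predicts elevated heart rate, not slowed heart rate)
(D) Tessaric fever — does not account for blurred vision
(A) alone accounts for all the evidence.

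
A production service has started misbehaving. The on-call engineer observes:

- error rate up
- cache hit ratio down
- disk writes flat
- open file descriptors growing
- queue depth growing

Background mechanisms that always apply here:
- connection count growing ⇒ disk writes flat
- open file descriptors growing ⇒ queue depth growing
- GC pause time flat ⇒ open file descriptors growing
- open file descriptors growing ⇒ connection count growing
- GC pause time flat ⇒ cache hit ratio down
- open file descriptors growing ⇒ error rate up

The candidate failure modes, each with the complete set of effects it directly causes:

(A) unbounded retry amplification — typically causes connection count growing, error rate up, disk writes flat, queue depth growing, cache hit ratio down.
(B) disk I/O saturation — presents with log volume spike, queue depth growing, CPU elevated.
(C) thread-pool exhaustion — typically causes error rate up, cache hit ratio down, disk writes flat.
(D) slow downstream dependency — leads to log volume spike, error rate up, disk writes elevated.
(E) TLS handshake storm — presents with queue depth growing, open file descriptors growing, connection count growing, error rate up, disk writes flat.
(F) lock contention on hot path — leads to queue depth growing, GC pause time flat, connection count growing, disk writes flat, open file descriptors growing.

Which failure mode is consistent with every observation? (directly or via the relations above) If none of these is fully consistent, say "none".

For each candidate, compare predicted effects to what was observed:
(A) unbounded retry amplification — error rate up yes; cache hit ratio down yes; disk writes flat yes; open file descriptors growing NO; queue depth growing yes
(B) disk I/O saturation — does not account for error rate up, cache hit ratio down, disk writes flat, open file descriptors growing
(C) thread-pool exhaustion — error rate up yes; cache hit ratio down yes; disk writes flat yes; open file descriptors growing NO; queue depth growing NO
(D) slow downstream dependency — fails on cache hit ratio down, disk writes flat, open file descriptors growing, queue depth growing (predicts disk writes elevated, not disk writes flat)
(E) TLS handshake storm — error rate up yes; cache hit ratio down NO; disk writes flat yes; open file descriptors growing yes; queue depth growing yes
(F) lock contention on hot path — error rate up yes (via open file descriptors growing → error rate up); cache hit ratio down yes (via GC pause time flat → cache hit ratio down); disk writes flat yes; open file descriptors growing yes; queue depth growing yes
Only (F) is consistent with every observation.

F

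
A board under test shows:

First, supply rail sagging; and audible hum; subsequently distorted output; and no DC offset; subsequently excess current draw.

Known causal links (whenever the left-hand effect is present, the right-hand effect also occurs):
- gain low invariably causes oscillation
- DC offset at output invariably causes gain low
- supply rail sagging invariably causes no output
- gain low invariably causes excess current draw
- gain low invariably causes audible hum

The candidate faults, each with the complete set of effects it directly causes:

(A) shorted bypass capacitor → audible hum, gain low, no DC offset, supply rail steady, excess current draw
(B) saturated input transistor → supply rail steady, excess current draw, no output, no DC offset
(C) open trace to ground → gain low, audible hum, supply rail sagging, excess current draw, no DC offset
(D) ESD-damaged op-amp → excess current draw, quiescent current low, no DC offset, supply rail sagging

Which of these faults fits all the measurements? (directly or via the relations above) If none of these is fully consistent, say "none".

Checking each candidate against the observations:
(A) shorted bypass capacitor — supply rail sagging ✗; audible hum ✓; distorted output ✗; no DC offset ✓; excess current draw ✓
(B) saturated input transistor — supply rail sagging ✗; audible hum ✗; distorted output ✗; no DC offset ✓; excess current draw ✓
(C) open trace to ground — supply rail sagging ✓; audible hum ✓; distorted output ✗; no DC offset ✓; excess current draw ✓
(D) ESD-damaged op-amp — supply rail sagging ✓; audible hum ✗; distorted output ✗; no DC offset ✓; excess current draw ✓
No candidate is consistent with all observations.

none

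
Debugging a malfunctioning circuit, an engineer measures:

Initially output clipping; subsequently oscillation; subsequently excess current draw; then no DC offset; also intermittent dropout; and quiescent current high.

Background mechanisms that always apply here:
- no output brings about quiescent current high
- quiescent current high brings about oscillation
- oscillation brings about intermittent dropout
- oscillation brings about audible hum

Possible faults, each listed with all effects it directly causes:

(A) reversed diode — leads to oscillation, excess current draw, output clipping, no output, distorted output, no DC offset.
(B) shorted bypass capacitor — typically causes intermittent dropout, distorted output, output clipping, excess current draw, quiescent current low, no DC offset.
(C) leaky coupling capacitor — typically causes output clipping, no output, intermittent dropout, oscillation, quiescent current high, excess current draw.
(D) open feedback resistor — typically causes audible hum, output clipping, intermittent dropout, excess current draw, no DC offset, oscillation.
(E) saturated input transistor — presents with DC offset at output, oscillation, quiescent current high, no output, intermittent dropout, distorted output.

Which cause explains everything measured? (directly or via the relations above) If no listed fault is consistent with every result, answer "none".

A

Per-candidate check:
(A) reversed diode — output clipping +; oscillation +; excess current draw +; no DC offset +; intermittent dropout + (through oscillation → intermittent dropout); quiescent current high + (through no output → quiescent current high)
(B) shorted bypass capacitor — output clipping +; oscillation -; excess current draw +; no DC offset +; intermittent dropout +; quiescent current high -
(C) leaky coupling capacitor — output clipping +; oscillation +; excess current draw +; no DC offset -; intermittent dropout +; quiescent current high +
(D) open feedback resistor — output clipping +; oscillation +; excess current draw +; no DC offset +; intermittent dropout +; quiescent current high -
(E) saturated input transistor — output clipping -; oscillation +; excess current draw -; no DC offset -; intermittent dropout +; quiescent current high +
(A) is the only candidate with no mismatches.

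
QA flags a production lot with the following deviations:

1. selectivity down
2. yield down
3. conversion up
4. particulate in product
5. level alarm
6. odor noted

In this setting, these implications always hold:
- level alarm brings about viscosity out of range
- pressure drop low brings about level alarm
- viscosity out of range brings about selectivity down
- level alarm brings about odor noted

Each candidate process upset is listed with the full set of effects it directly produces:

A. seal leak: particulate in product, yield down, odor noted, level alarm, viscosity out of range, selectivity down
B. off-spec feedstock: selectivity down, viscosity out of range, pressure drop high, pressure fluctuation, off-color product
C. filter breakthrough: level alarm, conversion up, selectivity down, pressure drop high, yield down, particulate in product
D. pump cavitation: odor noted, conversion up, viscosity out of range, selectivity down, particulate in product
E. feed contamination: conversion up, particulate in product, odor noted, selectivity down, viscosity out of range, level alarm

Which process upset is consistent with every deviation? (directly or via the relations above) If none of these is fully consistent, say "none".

C

Checking each candidate against the observations:
(A) seal leak — selectivity down +; yield down +; conversion up -; particulate in product +; level alarm +; odor noted +
(B) off-spec feedstock — selectivity down +; yield down -; conversion up -; particulate in product -; level alarm -; odor noted -
(C) filter breakthrough — selectivity down +; yield down +; conversion up +; particulate in product +; level alarm +; odor noted + (through level alarm → odor noted)
(D) pump cavitation — selectivity down +; yield down -; conversion up +; particulate in product +; level alarm -; odor noted +
(E) feed contamination — selectivity down +; yield down -; conversion up +; particulate in product +; level alarm +; odor noted +
Only (C) is consistent with every observation.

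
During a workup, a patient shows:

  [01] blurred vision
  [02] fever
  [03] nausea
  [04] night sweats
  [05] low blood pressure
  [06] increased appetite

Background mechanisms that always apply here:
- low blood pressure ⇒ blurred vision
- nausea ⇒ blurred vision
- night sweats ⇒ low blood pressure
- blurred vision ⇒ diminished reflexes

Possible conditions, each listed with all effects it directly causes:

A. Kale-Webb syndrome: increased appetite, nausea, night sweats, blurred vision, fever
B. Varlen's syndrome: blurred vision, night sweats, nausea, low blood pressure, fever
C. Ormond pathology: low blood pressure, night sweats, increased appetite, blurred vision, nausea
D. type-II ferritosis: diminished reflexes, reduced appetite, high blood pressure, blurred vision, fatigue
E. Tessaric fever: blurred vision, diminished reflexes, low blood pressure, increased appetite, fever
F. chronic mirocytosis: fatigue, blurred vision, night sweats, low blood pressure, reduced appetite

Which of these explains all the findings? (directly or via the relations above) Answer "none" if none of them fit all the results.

Checking each candidate against the observations:
(A) Kale-Webb syndrome — blurred vision yes; fever yes; nausea yes; night sweats yes; low blood pressure yes (through night sweats → low blood pressure); increased appetite yes
(B) Varlen's syndrome — does not account for increased appetite
(C) Ormond pathology — blurred vision yes; fever NO; nausea yes; night sweats yes; low blood pressure yes; increased appetite yes
(D) type-II ferritosis — blurred vision yes; fever NO; nausea NO; night sweats NO; low blood pressure NO; increased appetite NO
(E) Tessaric fever — does not account for nausea, night sweats
(F) chronic mirocytosis — blurred vision yes; fever NO; nausea NO; night sweats yes; low blood pressure yes; increased appetite NO
(A) alone accounts for all the evidence.

A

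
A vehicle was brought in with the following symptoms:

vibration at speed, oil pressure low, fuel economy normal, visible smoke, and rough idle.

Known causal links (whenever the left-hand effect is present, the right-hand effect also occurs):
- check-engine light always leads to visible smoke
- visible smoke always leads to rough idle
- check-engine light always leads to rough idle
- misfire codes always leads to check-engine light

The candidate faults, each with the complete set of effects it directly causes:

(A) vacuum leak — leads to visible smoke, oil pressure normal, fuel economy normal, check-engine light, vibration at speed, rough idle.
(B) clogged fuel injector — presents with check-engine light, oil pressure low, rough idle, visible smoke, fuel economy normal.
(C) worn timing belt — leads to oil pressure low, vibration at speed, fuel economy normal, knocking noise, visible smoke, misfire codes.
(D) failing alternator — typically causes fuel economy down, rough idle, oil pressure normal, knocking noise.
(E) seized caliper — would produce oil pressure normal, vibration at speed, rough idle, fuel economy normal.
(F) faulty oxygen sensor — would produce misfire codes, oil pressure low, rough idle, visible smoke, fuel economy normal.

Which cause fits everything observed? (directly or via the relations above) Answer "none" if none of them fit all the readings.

C

Testing each hypothesis:
(A) vacuum leak — fails on oil pressure low (predicts oil pressure normal, not oil pressure low)
(B) clogged fuel injector — vibration at speed NO; oil pressure low yes; fuel economy normal yes; visible smoke yes; rough idle yes
(C) worn timing belt — vibration at speed yes; oil pressure low yes; fuel economy normal yes; visible smoke yes; rough idle yes (via visible smoke → rough idle)
(D) failing alternator — vibration at speed NO; oil pressure low NO; fuel economy normal NO; visible smoke NO; rough idle yes
(E) seized caliper — fails on oil pressure low, visible smoke (predicts oil pressure normal, not oil pressure low)
(F) faulty oxygen sensor — does not account for vibration at speed
Only (C) is consistent with every observation.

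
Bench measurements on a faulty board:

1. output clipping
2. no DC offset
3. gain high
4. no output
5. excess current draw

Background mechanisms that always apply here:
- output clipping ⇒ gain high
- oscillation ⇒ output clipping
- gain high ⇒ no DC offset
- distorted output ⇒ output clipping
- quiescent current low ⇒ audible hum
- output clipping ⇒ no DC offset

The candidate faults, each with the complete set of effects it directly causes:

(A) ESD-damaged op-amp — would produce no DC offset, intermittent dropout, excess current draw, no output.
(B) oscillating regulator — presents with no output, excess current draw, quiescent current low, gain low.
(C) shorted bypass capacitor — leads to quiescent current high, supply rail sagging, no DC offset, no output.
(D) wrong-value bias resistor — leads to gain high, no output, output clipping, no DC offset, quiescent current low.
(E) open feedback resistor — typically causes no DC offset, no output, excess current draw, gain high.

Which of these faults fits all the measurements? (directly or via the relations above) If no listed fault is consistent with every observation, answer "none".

Checking each candidate against the observations:
(A) ESD-damaged op-amp — output clipping miss; no DC offset match; gain high miss; no output match; excess current draw match
(B) oscillating regulator — output clipping miss; no DC offset miss; gain high miss; no output match; excess current draw match
(C) shorted bypass capacitor — does not account for output clipping, gain high, excess current draw
(D) wrong-value bias resistor — does not account for excess current draw
(E) open feedback resistor — does not account for output clipping
None of the listed candidates fits everything.

none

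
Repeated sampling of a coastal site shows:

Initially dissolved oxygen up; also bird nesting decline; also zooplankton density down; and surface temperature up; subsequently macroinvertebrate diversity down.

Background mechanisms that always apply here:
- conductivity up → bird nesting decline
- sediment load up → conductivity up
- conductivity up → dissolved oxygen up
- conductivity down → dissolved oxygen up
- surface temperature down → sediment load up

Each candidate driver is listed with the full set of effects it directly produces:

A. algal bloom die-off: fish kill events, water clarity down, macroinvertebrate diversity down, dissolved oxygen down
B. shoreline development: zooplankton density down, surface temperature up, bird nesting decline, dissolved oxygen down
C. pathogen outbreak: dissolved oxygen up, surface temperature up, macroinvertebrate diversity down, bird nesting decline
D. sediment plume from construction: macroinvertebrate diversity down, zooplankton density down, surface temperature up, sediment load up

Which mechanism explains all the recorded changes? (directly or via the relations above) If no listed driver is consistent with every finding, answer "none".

D

For each candidate, compare predicted effects to what was observed:
(A) algal bloom die-off — dissolved oxygen up -; bird nesting decline -; zooplankton density down -; surface temperature up -; macroinvertebrate diversity down +
(B) shoreline development — dissolved oxygen up -; bird nesting decline +; zooplankton density down +; surface temperature up +; macroinvertebrate diversity down -
(C) pathogen outbreak — dissolved oxygen up +; bird nesting decline +; zooplankton density down -; surface temperature up +; macroinvertebrate diversity down +
(D) sediment plume from construction — dissolved oxygen up + (via sediment load up → conductivity up → dissolved oxygen up); bird nesting decline + (via sediment load up → conductivity up → bird nesting decline); zooplankton density down +; surface temperature up +; macroinvertebrate diversity down +
Only (D) is consistent with every observation.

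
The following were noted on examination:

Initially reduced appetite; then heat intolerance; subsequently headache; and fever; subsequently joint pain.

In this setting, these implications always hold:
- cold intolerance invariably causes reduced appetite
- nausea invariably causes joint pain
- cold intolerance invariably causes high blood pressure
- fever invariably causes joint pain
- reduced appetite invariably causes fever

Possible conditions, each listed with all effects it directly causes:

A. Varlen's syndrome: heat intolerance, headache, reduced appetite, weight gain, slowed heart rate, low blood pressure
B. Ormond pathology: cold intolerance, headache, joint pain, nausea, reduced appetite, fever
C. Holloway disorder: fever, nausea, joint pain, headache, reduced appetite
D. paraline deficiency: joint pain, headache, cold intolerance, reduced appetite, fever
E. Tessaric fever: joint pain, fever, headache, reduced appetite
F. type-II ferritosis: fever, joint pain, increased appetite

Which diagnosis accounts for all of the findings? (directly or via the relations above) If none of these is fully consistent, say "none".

Checking each candidate against the observations:
(A) Varlen's syndrome — reduced appetite match; heat intolerance match; headache match; fever match (by reduced appetite → fever); joint pain match (by reduced appetite → fever → joint pain)
(B) Ormond pathology — fails on heat intolerance (predicts cold intolerance, not heat intolerance)
(C) Holloway disorder — does not account for heat intolerance
(D) paraline deficiency — fails on heat intolerance (predicts cold intolerance, not heat intolerance)
(E) Tessaric fever — reduced appetite match; heat intolerance miss; headache match; fever match; joint pain match
(F) type-II ferritosis — reduced appetite miss; heat intolerance miss; headache miss; fever match; joint pain match
Only (A) is consistent with every observation.

A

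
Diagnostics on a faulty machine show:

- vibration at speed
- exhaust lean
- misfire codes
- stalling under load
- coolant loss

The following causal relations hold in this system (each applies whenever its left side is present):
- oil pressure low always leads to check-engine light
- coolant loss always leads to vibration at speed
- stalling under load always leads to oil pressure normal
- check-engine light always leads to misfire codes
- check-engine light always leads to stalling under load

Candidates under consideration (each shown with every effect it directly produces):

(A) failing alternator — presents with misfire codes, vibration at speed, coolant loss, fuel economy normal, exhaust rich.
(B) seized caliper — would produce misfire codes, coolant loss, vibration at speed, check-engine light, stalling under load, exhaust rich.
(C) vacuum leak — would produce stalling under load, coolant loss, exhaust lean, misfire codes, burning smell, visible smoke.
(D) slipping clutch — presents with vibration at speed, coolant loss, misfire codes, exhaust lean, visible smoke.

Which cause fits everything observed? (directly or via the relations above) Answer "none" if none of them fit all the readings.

Per-candidate check:
(A) failing alternator — vibration at speed ✓; exhaust lean ✗; misfire codes ✓; stalling under load ✗; coolant loss ✓
(B) seized caliper — fails on exhaust lean (predicts exhaust rich, not exhaust lean)
(C) vacuum leak — accounts for every observation (vibration at speed via coolant loss → vibration at speed)
(D) slipping clutch — vibration at speed ✓; exhaust lean ✓; misfire codes ✓; stalling under load ✗; coolant loss ✓
(C) alone accounts for all the evidence.

C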